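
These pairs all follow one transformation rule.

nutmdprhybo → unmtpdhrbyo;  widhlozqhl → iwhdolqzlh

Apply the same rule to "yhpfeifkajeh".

hyfpiekfjahe

The rule is to swap each adjacent pair of characters (1↔2, 3↔4, ...).
Doing the same to "yhpfeifkajeh": "hyfpiekfjahe".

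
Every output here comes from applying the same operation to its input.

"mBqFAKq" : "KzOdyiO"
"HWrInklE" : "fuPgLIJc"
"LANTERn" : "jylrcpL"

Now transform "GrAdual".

ePyBSYJ

The transformation: flip the case of every letter, then shift every letter 2 places backward in the alphabet (wrapping around).
On "GrAdual": the first step gives "gRaDUAL", and the second then gives "ePyBSYJ".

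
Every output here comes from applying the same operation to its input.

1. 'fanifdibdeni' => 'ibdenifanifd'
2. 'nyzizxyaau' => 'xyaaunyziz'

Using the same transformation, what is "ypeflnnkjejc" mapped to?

nkjejcypefln

In each case the input is transformed by: swap the front and back halves of the string.
Applying that to "ypeflnnkjejc" gives "nkjejcypefln".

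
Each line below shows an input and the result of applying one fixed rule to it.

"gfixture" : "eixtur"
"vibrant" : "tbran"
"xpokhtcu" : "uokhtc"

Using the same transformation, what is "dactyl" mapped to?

lcty

What's happening: delete the first 2 characters, then move the last character to the front.
For "dactyl", step one produces "ctyl"; step two turns that into "lcty".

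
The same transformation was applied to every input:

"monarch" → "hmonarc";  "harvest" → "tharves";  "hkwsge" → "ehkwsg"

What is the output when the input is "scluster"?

The pattern: move the last character to the front.
"scluster" → "rscluste".

rscluste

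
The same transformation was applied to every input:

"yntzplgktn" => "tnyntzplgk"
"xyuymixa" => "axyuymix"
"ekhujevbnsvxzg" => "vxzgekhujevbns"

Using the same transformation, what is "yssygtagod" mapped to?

The pattern: move the first 3 characters to the end (rotate left by 3), then swap the front and back halves of the string.
"yssygtagod" → "ygtagodyss" → "odyssygtag".

odyssygtag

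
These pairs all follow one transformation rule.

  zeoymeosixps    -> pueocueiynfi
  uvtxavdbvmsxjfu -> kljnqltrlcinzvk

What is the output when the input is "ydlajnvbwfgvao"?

otbqzdlrmvwlqe

Each output is the input with this applied: shift every letter 10 places backward in the alphabet (wrapping around).
On "ydlajnvbwfgvao" that produces "otbqzdlrmvwlqe".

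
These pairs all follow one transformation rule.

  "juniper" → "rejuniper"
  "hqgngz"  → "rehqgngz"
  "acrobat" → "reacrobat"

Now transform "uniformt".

Each output is the input with this applied: prepend "re".
So "uniformt" becomes "reuniformt".

reuniformt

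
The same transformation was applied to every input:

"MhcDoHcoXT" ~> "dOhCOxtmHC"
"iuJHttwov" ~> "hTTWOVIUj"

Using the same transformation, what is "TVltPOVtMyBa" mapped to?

TpovTmYbAtvL

The transformation: move the first 3 characters to the end (rotate left by 3), then flip the case of every letter.
Working it through for "TVltPOVtMyBa": intermediate "tPOVtMyBaTVl", final "TpovTmYbAtvL".
(Check on "iuJHttwov": → "HttwoviuJ" → "hTTWOVIUj" ✓)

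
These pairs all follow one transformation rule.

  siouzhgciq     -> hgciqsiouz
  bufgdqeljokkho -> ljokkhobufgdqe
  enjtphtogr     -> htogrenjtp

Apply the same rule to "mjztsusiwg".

usiwgmjzts

The rule is to swap the front and back halves of the string.
Doing the same to "mjztsusiwg": "usiwgmjzts".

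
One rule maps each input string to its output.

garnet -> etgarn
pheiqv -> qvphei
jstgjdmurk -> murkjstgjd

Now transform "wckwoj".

Looking at the pairs, the operation is to swap the front and back halves of the string, then move the first character to the end.
On "wckwoj": the first step gives "wojwck", and the second then gives "ojwckw".

ojwckw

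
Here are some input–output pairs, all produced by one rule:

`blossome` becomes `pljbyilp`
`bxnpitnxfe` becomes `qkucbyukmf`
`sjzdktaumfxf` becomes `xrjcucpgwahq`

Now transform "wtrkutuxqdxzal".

In each case the input is transformed by: shift every letter 3 places backward in the alphabet (wrapping around), then swap the front and back halves of the string.
On "wtrkutuxqdxzal" that produces "unauwxitqohrqr".
(Check on "blossome": → "yilppljb" → "pljbyilp" ✓)

unauwxitqohrqr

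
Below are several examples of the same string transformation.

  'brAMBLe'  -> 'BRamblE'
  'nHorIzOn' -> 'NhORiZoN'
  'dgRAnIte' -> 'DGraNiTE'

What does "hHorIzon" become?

HhORiZON

Each output is the input with this applied: flip the case of every letter.
On "hHorIzon" that produces "HhORiZON".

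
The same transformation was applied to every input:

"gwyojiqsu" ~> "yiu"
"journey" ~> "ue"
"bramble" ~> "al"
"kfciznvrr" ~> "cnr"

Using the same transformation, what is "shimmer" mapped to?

In each case the input is transformed by: keep one character in every 3, starting at position 3 (positions 3rd, 6th, 9th, ...).
So "shimmer" becomes "ie".

ie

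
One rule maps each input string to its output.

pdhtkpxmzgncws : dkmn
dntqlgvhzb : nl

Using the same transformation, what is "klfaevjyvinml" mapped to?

The transformation: delete the last 3 characters, then keep one character in every 3, starting at position 2 (positions 2nd, 5th, 8th, ...).
Applying that to "klfaevjyvinml" gives "ley".

ley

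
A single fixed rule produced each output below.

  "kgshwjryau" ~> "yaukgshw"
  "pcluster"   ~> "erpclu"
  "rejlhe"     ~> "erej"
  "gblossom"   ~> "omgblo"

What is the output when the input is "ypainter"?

The rule is to swap the front and back halves of the string, then delete the first 2 characters.
For "ypainter" the result is "erypai".

erypai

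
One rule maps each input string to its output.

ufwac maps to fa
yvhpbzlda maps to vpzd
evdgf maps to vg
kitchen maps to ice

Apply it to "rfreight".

In each case the input is transformed by: keep every other character starting from the second (positions 2nd, 4th, 6th, ...).
Doing the same to "rfreight": "fegt".

fegt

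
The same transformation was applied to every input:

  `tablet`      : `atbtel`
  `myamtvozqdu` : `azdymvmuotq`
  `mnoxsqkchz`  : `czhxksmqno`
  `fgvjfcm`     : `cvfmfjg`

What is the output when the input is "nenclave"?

The rule is to sort the characters into alphabetical order, then take characters alternately from the front and the back (1st, last, 2nd, 2nd-last, ...).
For "nenclave", step one produces "aceelnnv"; step two turns that into "avcnenel".

avcnenel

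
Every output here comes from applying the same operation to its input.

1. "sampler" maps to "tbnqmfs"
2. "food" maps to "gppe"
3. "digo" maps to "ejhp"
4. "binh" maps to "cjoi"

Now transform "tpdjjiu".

uqekkjv

What's happening: shift every letter 1 place forward in the alphabet (wrapping around).
For "tpdjjiu" the result is "uqekkjv".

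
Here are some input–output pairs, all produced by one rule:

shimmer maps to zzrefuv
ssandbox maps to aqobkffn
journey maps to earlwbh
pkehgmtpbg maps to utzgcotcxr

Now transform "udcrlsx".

The transformation: shift every letter 13 places forward in the alphabet (wrapping around) — i.e. ROT13, then move the first 3 characters to the end (rotate left by 3).
Working it through for "udcrlsx": intermediate "hqpeyfk", final "eyfkhqp".

eyfkhqp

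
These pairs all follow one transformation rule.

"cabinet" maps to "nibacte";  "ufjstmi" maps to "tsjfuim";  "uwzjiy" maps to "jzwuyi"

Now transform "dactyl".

tcadly

The pattern: move the last 2 characters to the front (rotate right by 2), then reverse the string.
"dactyl" → "yldact" → "tcadly".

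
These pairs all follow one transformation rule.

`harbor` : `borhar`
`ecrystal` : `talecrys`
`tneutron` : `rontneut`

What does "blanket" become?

What's happening: move the last 3 characters to the front (rotate right by 3).
Doing the same to "blanket": "ketblan".

ketblan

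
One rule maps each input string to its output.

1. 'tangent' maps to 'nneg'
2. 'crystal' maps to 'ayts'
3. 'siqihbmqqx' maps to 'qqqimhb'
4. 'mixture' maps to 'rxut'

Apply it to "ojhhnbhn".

hhbhn

The transformation: take characters alternately from the front and the back (1st, last, 2nd, 2nd-last, ...), then delete the first 3 characters.
On "ojhhnbhn": the first step gives "onjhhbhn", and the second then gives "hhbhn".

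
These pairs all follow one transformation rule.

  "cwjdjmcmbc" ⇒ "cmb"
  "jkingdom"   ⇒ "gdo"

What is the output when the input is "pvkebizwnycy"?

In each case the input is transformed by: delete the last character, then keep only the last 3 characters.
For "pvkebizwnycy", step one produces "pvkebizwnyc"; step two turns that into "nyc".

nyc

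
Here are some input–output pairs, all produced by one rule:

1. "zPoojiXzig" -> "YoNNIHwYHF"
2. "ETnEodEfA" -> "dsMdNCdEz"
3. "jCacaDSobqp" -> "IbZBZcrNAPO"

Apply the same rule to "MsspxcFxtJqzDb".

lRROWBeWSiPYcA

The transformation: shift every letter 1 place backward in the alphabet (wrapping around), then flip the case of every letter.
Starting from "MsspxcFxtJqzDb": after the first operation, "LrrowbEwsIpyCa"; after the second, "lRROWBeWSiPYcA".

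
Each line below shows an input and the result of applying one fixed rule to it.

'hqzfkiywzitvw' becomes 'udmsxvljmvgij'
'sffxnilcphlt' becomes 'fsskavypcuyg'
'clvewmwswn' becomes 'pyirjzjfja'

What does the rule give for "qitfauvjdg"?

dvgsnhiwqt

Rule — shift every letter 13 places forward in the alphabet (wrapping around) — i.e. ROT13.
"qitfauvjdg" → "dvgsnhiwqt".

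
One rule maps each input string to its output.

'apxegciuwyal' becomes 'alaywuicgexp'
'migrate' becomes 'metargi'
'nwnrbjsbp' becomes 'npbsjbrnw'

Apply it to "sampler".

Each output is the input with this applied: move the first character to the end, then reverse the string.
Starting from "sampler": after the first operation, "amplers"; after the second, "srelpma".

srelpma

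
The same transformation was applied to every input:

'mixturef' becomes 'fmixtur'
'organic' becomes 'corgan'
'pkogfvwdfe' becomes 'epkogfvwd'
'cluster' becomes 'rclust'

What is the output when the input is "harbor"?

In each case the input is transformed by: move the last 2 characters to the front (rotate right by 2), then delete the first character.
Applying both steps to "harbor": "orharb", then "rharb".

rharb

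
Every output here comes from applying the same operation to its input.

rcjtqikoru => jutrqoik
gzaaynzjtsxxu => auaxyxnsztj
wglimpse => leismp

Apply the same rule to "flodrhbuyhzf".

The rule is to delete the first 2 characters, then take characters alternately from the front and the back (1st, last, 2nd, 2nd-last, ...).
For "flodrhbuyhzf", step one produces "odrhbuyhzf"; step two turns that into "ofdzrhhybu".

ofdzrhhybu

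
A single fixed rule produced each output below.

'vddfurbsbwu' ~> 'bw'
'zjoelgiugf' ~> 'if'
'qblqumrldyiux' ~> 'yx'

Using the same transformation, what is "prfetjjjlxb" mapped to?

Looking at the pairs, the operation is to keep one character in every 3, starting at position 1 (positions 1st, 4th, 7th, ...), then keep only the last 2 characters.
"prfetjjjlxb" → "pejx" → "jx".
(Check on "vddfurbsbwu": → "vfbw" → "bw" ✓)

jx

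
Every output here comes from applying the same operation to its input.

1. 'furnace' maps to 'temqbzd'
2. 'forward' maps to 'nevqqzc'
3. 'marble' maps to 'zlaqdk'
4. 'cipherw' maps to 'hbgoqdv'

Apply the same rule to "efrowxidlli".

What's happening: swap each adjacent pair of characters (1↔2, 3↔4, ...), then shift every letter 1 place backward in the alphabet (wrapping around).
On "efrowxidlli": the first step gives "feorxwdilli", and the second then gives "ednqwvchkkh".

ednqwvchkkh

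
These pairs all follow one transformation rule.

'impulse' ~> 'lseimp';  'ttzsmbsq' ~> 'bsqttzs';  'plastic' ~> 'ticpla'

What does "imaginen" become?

nenimag

In each case the input is transformed by: move the last 3 characters to the front (rotate right by 3), then delete the last character.
Applying that to "imaginen" gives "nenimag".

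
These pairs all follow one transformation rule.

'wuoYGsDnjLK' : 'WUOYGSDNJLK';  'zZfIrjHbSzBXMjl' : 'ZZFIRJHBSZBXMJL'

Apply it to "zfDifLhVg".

The transformation: convert every letter to uppercase.
Applying that to "zfDifLhVg" gives "ZFDIFLHVG".

ZFDIFLHVG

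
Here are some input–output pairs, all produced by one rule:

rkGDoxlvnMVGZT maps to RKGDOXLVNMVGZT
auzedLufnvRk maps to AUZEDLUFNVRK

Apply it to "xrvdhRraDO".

The transformation: convert every letter to uppercase.
Applying that to "xrvdhRraDO" gives "XRVDHRRADO".

XRVDHRRADO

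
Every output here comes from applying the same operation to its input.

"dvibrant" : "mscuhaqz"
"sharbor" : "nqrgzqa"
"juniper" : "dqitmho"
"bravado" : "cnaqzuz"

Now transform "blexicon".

Looking at the pairs, the operation is to shift every letter 1 place backward in the alphabet (wrapping around), then move the last 2 characters to the front (rotate right by 2).
"blexicon" → "akdwhbnm" → "nmakdwhb".

nmakdwhb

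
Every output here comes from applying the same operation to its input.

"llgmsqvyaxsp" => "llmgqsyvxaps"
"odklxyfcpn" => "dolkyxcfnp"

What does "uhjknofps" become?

What's happening: swap each adjacent pair of characters (1↔2, 3↔4, ...).
So "uhjknofps" becomes "hukjonpfs".

hukjonpfs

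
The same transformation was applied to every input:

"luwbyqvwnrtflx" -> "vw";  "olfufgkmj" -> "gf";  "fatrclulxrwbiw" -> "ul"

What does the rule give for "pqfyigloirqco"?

ol

The rule is to take characters alternately from the front and the back (1st, last, 2nd, 2nd-last, ...), then keep only the last 2 characters.
So "pqfyigloirqco" becomes "ol".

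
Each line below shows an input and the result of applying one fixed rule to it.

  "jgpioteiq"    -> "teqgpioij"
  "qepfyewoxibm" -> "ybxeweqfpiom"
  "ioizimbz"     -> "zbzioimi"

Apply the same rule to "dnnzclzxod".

The pattern: sort the characters into reverse alphabetical order, then take characters alternately from the front and the back (1st, last, 2nd, 2nd-last, ...).
Working it through for "dnnzclzxod": intermediate "zzxonnlddc", final "zczdxdolnn".

zczdxdolnn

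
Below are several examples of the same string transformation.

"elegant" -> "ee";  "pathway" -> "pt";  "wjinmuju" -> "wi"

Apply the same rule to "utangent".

ua

Rule — keep every other character starting from the first (positions 1st, 3rd, 5th, ...), then delete the last 2 characters.
On "utangent" that produces "ua".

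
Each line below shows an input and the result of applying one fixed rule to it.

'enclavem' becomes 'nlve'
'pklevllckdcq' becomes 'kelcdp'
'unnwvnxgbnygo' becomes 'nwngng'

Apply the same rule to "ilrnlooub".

lnou

The rule is to swap the first and last characters, then keep every other character starting from the second (positions 2nd, 4th, 6th, ...).
Starting from "ilrnlooub": after the first operation, "blrnlooui"; after the second, "lnou".
(Check on "enclavem": → "mnclavee" → "nlve" ✓)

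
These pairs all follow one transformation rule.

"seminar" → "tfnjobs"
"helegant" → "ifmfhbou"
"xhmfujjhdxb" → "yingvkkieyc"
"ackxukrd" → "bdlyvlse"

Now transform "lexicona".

The rule is to shift every letter 1 place forward in the alphabet (wrapping around).
"lexicona" → "mfyjdpob".

mfyjdpob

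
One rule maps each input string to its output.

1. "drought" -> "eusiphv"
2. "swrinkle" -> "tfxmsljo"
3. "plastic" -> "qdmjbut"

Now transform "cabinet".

The transformation: shift every letter 1 place forward in the alphabet (wrapping around), then take characters alternately from the front and the back (1st, last, 2nd, 2nd-last, ...).
Applying both steps to "cabinet": "dbcjofu", then "dubfcoj".

dubfcoj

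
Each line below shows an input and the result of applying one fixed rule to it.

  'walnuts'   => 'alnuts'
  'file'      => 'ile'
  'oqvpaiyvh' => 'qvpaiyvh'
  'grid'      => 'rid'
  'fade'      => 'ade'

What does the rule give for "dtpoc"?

tpoc

What's happening: delete the first character.
"dtpoc" → "tpoc".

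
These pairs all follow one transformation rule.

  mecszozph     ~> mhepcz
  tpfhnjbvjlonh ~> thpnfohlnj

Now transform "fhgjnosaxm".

fmhxgaj

Looking at the pairs, the operation is to take characters alternately from the front and the back (1st, last, 2nd, 2nd-last, ...), then delete the last 3 characters.
For "fhgjnosaxm", step one produces "fmhxgajsno"; step two turns that into "fmhxgaj".
(Check on "tpfhnjbvjlonh": → "thpnfohlnjjvb" → "thpnfohlnj" ✓)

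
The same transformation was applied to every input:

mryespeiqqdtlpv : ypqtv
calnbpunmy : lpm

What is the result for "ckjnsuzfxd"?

Looking at the pairs, the operation is to keep one character in every 3, starting at position 3 (positions 3rd, 6th, 9th, ...).
For "ckjnsuzfxd" the result is "jux".

jux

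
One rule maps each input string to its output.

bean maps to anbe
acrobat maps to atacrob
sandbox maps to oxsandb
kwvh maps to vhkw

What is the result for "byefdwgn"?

gnbyefdw

What's happening: move the last 2 characters to the front (rotate right by 2).
Applying that to "byefdwgn" gives "gnbyefdw".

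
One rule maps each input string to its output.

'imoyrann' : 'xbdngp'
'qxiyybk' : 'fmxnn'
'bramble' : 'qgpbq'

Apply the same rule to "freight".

The transformation: shift every letter 11 places backward in the alphabet (wrapping around), then delete the last 2 characters.
Doing the same to "freight": "ugtxv".

ugtxv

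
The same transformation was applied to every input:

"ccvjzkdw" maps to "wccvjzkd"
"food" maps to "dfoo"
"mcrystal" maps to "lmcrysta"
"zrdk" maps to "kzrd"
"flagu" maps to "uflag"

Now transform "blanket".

Rule — move the last character to the front.
For "blanket" the result is "tblanke".

tblanke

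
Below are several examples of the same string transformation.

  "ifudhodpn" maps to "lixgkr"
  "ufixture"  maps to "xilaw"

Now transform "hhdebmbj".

Rule — delete the last 3 characters, then shift every letter 3 places forward in the alphabet (wrapping around).
For "hhdebmbj", step one produces "hhdeb"; step two turns that into "kkghe".

kkghe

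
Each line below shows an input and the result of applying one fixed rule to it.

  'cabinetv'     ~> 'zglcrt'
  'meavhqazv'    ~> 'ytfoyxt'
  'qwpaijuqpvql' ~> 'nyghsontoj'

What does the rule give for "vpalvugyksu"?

What's happening: delete the first 2 characters, then shift every letter 2 places backward in the alphabet (wrapping around).
"vpalvugyksu" → "yjtsewiqs".

yjtsewiqs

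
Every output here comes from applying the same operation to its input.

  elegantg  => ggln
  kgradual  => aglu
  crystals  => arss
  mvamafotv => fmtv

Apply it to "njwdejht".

djjt

In each case the input is transformed by: keep every other character starting from the second (positions 2nd, 4th, 6th, ...), then sort the characters into alphabetical order.
Applying both steps to "njwdejht": "jdjt", then "djjt".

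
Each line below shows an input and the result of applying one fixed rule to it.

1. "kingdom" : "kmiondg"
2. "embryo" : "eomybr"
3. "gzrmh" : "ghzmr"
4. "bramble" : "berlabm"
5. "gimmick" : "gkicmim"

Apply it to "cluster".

crleuts

What's happening: take characters alternately from the front and the back (1st, last, 2nd, 2nd-last, ...).
Doing the same to "cluster": "crleuts".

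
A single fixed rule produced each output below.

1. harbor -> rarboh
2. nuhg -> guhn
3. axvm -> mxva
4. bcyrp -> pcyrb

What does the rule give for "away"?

ywaa

Rule — swap the first and last characters.
So "away" becomes "ywaa".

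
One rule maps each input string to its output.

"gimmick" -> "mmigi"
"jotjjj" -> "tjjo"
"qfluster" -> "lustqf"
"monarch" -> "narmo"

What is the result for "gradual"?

adugr

Each output is the input with this applied: delete the last 2 characters, then move the first 2 characters to the end (rotate left by 2).
For "gradual", step one produces "gradu"; step two turns that into "adugr".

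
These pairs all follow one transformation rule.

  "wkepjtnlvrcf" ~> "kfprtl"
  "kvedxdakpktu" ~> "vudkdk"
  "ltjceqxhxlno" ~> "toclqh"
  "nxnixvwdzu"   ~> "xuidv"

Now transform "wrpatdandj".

rjand

In each case the input is transformed by: keep every other character starting from the second (positions 2nd, 4th, 6th, ...), then take characters alternately from the front and the back (1st, last, 2nd, 2nd-last, ...).
Starting from "wrpatdandj": after the first operation, "radnj"; after the second, "rjand".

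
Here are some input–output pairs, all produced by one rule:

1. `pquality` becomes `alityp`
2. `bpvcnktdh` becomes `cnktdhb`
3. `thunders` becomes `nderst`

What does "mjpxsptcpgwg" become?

The pattern: move the first character to the end, then delete the first 2 characters.
Working it through for "mjpxsptcpgwg": intermediate "jpxsptcpgwgm", final "xsptcpgwgm".

xsptcpgwgm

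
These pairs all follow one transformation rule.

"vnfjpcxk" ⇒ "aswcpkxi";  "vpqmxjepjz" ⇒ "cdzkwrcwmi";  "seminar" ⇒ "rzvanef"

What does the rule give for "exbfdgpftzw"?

kosqtcsgmjr

The transformation: move the first character to the end, then shift every letter 13 places forward in the alphabet (wrapping around) — i.e. ROT13.
Applying both steps to "exbfdgpftzw": "xbfdgpftzwe", then "kosqtcsgmjr".
(Check on "seminar": → "eminars" → "rzvanef" ✓)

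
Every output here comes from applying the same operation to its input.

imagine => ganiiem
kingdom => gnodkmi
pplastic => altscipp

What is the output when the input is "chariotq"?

raoiqthc

Each output is the input with this applied: move the first 2 characters to the end (rotate left by 2), then swap each adjacent pair of characters (1↔2, 3↔4, ...).
Starting from "chariotq": after the first operation, "ariotqch"; after the second, "raoiqthc".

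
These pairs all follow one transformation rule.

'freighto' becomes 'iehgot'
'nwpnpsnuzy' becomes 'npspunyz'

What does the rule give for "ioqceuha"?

cqueah

Looking at the pairs, the operation is to swap each adjacent pair of characters (1↔2, 3↔4, ...), then delete the first 2 characters.
On "ioqceuha": the first step gives "oicqueah", and the second then gives "cqueah".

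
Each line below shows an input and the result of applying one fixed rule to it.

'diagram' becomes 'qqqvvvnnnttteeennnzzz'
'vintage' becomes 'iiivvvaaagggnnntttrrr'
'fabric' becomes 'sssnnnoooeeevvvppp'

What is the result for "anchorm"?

The rule is to shift every letter 13 places forward in the alphabet (wrapping around) — i.e. ROT13, then repeat every character 3 times.
"anchorm" → "napubez" → "nnnaaapppuuubbbeeezzz".

nnnaaapppuuubbbeeezzz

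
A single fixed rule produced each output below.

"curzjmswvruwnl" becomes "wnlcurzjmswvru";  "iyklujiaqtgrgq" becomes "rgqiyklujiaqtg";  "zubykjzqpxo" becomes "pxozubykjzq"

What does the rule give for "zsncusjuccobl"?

The transformation: move the last 3 characters to the front (rotate right by 3).
For "zsncusjuccobl" the result is "oblzsncusjucc".

oblzsncusjucc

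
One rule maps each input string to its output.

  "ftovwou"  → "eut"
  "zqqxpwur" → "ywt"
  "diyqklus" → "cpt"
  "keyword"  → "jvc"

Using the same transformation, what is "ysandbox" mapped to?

xmn

Each output is the input with this applied: keep one character in every 3, starting at position 1 (positions 1st, 4th, 7th, ...), then shift every letter 1 place backward in the alphabet (wrapping around).
For "ysandbox" the result is "xmn".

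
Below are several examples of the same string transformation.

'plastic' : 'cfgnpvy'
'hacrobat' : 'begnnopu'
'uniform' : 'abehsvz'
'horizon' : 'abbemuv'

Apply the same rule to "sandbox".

abfknoq

Rule — shift every letter 13 places forward in the alphabet (wrapping around) — i.e. ROT13, then sort the characters into alphabetical order.
For "sandbox" the result is "abfknoq".
(Check on "uniform": → "havsbez" → "abehsvz" ✓)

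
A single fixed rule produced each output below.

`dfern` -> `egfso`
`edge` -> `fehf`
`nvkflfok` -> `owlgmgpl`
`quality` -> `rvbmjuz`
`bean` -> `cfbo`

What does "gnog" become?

hoph

The rule is to shift every letter 1 place forward in the alphabet (wrapping around).
For "gnog" the result is "hoph".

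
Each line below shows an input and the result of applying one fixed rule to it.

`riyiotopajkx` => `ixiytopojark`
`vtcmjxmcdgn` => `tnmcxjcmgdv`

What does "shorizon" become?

hnroziso

Rule — swap the first and last characters, then swap each adjacent pair of characters (1↔2, 3↔4, ...).
Applying both steps to "shorizon": "nhorizos", then "hnroziso".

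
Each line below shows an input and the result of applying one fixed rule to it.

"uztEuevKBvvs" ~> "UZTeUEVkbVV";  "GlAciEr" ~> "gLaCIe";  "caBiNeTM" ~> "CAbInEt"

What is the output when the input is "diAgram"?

Rule — flip the case of every letter, then delete the last character.
Applying both steps to "diAgram": "DIaGRAM", then "DIaGRA".

DIaGRA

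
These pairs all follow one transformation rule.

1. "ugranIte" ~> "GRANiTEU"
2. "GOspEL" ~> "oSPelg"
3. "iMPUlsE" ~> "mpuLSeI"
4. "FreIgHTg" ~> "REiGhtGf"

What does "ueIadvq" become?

In each case the input is transformed by: move the first character to the end, then flip the case of every letter.
Starting from "ueIadvq": after the first operation, "eIadvqu"; after the second, "EiADVQU".

EiADVQU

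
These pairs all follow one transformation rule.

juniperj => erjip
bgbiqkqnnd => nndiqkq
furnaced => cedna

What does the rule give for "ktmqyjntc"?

ntcqyj

Looking at the pairs, the operation is to delete the first 3 characters, then move the last 3 characters to the front (rotate right by 3).
Starting from "ktmqyjntc": after the first operation, "qyjntc"; after the second, "ntcqyj".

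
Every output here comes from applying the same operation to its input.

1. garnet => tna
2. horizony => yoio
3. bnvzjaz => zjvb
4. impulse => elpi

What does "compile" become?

eimc

The rule is to reverse the string, then keep every other character starting from the first (positions 1st, 3rd, 5th, ...).
On "compile": the first step gives "elipmoc", and the second then gives "eimc".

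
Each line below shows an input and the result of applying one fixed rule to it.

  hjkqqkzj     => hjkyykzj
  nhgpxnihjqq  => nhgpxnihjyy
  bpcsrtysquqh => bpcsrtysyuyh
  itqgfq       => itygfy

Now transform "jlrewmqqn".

jlrewmyyn

The transformation: replace every "q" with "y".
"jlrewmqqn" → "jlrewmyyn".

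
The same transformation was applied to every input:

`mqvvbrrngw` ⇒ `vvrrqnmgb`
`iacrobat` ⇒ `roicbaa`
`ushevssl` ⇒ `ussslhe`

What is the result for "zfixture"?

The transformation: sort the characters into reverse alphabetical order, then delete the first character.
"zfixture" → "zxutrife" → "xutrife".

xutrife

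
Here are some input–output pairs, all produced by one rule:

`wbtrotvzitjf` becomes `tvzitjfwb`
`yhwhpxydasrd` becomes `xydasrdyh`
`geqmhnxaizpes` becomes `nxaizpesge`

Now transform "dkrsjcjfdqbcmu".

cjfdqbcmudk

The transformation: move the first 2 characters to the end (rotate left by 2), then delete the first 3 characters.
Working it through for "dkrsjcjfdqbcmu": intermediate "rsjcjfdqbcmudk", final "cjfdqbcmudk".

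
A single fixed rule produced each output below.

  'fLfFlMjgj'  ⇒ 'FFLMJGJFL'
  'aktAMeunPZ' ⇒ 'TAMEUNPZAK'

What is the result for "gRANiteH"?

The transformation: move the first 2 characters to the end (rotate left by 2), then convert every letter to uppercase.
Applying both steps to "gRANiteH": "ANiteHgR", then "ANITEHGR".
(Check on "aktAMeunPZ": → "tAMeunPZak" → "TAMEUNPZAK" ✓)

ANITEHGR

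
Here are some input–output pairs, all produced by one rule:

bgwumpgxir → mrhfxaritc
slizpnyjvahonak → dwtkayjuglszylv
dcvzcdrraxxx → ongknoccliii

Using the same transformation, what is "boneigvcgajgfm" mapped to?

mzyptrgnrlurqx

The pattern: shift every letter 11 places forward in the alphabet (wrapping around).
On "boneigvcgajgfm" that produces "mzyptrgnrlurqx".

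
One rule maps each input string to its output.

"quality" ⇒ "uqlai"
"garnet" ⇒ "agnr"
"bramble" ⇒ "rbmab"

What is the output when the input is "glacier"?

lgcai

The transformation: delete the last 2 characters, then swap each adjacent pair of characters (1↔2, 3↔4, ...).
"glacier" → "glaci" → "lgcai".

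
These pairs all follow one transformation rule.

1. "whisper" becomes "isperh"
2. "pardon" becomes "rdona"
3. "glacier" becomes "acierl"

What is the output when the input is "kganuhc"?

anuhcg

The transformation: delete the first character, then move the first character to the end.
"kganuhc" → "ganuhc" → "anuhcg".
(Check on "whisper": → "hisper" → "isperh" ✓)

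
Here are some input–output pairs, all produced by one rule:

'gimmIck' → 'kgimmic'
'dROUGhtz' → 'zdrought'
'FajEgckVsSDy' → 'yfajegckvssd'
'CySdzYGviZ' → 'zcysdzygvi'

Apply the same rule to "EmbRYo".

In each case the input is transformed by: move the last character to the front, then convert every letter to lowercase.
On "EmbRYo": the first step gives "oEmbRY", and the second then gives "oembry".

oembry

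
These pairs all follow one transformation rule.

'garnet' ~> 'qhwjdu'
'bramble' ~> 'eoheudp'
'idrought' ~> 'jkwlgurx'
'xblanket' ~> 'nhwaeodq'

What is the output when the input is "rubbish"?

Looking at the pairs, the operation is to move the last 3 characters to the front (rotate right by 3), then shift every letter 3 places forward in the alphabet (wrapping around).
"rubbish" → "ishrubb" → "lvkuxee".

lvkuxee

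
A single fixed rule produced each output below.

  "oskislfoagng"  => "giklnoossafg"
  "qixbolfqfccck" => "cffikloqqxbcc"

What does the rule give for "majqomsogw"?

The pattern: sort the characters into alphabetical order, then move the first 3 characters to the end (rotate left by 3).
On "majqomsogw": the first step gives "agjmmooqsw", and the second then gives "mmooqswagj".

mmooqswagj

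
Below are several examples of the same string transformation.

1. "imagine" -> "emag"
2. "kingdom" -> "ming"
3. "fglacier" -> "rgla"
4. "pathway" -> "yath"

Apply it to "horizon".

nori

The transformation: swap the first and last characters, then keep only the first 4 characters.
So "horizon" becomes "nori".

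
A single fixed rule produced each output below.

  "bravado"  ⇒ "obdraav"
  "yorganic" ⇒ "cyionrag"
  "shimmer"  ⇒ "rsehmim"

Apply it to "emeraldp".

Each output is the input with this applied: reverse the string, then take characters alternately from the front and the back (1st, last, 2nd, 2nd-last, ...).
For "emeraldp" the result is "pedmlear".

pedmlear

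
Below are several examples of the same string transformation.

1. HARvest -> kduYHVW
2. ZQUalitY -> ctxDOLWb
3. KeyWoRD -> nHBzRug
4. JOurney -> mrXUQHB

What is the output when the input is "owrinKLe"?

RZULQnoH

The pattern: flip the case of every letter, then shift every letter 3 places forward in the alphabet (wrapping around).
Working it through for "owrinKLe": intermediate "OWRINklE", final "RZULQnoH".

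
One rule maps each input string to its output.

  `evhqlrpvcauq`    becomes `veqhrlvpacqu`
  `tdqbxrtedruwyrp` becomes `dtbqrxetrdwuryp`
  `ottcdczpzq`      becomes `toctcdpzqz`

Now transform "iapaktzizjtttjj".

aiaptkizjzttjtj

Rule — swap each adjacent pair of characters (1↔2, 3↔4, ...).
Doing the same to "iapaktzizjtttjj": "aiaptkizjzttjtj".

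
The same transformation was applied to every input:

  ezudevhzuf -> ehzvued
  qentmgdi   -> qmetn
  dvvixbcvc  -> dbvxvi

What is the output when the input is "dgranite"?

The transformation: delete the last 3 characters, then take characters alternately from the front and the back (1st, last, 2nd, 2nd-last, ...).
For "dgranite" the result is "dngar".

dngar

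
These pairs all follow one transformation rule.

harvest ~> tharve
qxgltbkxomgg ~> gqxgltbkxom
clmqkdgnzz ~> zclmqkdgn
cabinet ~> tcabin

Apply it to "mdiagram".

mmdiagr

The pattern: move the last character to the front, then delete the last character.
Starting from "mdiagram": after the first operation, "mmdiagra"; after the second, "mmdiagr".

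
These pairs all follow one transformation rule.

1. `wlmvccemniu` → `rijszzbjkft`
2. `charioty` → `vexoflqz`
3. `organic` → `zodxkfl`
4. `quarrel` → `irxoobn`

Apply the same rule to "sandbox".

Rule — shift every letter 3 places backward in the alphabet (wrapping around), then swap the first and last characters.
Starting from "sandbox": after the first operation, "pxkaylu"; after the second, "uxkaylp".

uxkaylp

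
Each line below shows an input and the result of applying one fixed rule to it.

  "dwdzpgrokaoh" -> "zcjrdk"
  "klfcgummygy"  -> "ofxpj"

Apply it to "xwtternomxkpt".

zwuras

The transformation: keep every other character starting from the second (positions 2nd, 4th, 6th, ...), then shift every letter 3 places forward in the alphabet (wrapping around).
Applying both steps to "xwtternomxkpt": "wtroxp", then "zwuras".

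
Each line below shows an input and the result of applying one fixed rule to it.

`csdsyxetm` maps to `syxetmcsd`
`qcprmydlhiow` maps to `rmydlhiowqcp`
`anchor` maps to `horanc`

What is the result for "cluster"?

sterclu

What's happening: move the first 3 characters to the end (rotate left by 3).
On "cluster" that produces "sterclu".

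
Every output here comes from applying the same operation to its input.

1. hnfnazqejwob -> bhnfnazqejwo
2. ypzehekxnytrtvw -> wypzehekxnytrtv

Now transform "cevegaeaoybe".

The rule is to move the last character to the front.
On "cevegaeaoybe" that produces "ecevegaeaoyb".

ecevegaeaoyb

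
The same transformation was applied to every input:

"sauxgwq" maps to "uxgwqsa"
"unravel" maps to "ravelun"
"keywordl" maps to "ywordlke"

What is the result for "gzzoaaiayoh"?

zoaaiayohgz

Rule — move the first 2 characters to the end (rotate left by 2).
"gzzoaaiayoh" → "zoaaiayohgz".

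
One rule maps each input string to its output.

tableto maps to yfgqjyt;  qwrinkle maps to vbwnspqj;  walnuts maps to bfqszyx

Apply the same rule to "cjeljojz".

What's happening: shift every letter 5 places forward in the alphabet (wrapping around).
"cjeljojz" → "hojqotoe".

hojqotoe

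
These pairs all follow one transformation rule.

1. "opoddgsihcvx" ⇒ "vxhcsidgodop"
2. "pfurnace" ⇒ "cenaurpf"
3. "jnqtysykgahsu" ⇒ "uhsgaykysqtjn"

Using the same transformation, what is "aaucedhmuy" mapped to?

uyhmeducaa

The rule is to swap each adjacent pair of characters (1↔2, 3↔4, ...), then reverse the string.
"aaucedhmuy" → "aacudemhyu" → "uyhmeducaa".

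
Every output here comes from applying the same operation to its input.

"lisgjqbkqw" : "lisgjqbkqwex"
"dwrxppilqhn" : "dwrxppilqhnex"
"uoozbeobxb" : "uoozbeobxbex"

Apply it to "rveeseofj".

rveeseofjex

In each case the input is transformed by: append "ex".
For "rveeseofj" the result is "rveeseofjex".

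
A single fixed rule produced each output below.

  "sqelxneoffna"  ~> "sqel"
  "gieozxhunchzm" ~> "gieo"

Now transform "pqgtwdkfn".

pqgt

What's happening: keep only the first 4 characters.
"pqgtwdkfn" → "pqgt".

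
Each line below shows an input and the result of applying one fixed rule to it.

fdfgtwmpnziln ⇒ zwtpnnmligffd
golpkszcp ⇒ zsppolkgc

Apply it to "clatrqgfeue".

utrqlgfeeca

The pattern: sort the characters into reverse alphabetical order.
For "clatrqgfeue" the result is "utrqlgfeeca".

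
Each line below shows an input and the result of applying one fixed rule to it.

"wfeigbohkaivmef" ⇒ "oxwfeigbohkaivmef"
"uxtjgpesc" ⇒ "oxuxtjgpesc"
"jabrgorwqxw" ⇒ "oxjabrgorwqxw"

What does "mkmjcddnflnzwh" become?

The rule is to prepend "ox".
Applying that to "mkmjcddnflnzwh" gives "oxmkmjcddnflnzwh".

oxmkmjcddnflnzwh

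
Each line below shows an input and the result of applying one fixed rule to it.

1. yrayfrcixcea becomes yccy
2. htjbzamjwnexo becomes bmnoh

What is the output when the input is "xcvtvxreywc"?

trwx

The rule is to keep one character in every 3, starting at position 1 (positions 1st, 4th, 7th, ...), then move the first character to the end.
"xcvtvxreywc" → "xtrw" → "trwx".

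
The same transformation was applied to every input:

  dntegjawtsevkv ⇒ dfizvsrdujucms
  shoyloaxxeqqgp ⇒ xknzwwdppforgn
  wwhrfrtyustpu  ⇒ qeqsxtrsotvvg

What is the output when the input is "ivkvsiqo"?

The pattern: shift every letter 1 place backward in the alphabet (wrapping around), then move the first 3 characters to the end (rotate left by 3).
Applying both steps to "ivkvsiqo": "hujurhpn", then "urhpnhuj".

urhpnhuj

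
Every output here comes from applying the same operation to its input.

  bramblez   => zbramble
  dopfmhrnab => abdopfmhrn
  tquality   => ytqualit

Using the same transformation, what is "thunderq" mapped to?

qthunder

What's happening: swap the front and back halves of the string, then move the first 3 characters to the end (rotate left by 3).
Applying both steps to "thunderq": "derqthun", then "qthunder".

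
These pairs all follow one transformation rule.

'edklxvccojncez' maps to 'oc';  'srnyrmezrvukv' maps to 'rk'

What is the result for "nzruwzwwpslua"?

pu

The pattern: keep one character in every 3, starting at position 3 (positions 3rd, 6th, 9th, ...), then delete the first 2 characters.
On "nzruwzwwpslua" that produces "pu".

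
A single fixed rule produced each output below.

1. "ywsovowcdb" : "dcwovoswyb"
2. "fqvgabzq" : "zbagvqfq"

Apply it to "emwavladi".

The pattern: reverse the string, then move the first character to the end.
Starting from "emwavladi": after the first operation, "idalvawme"; after the second, "dalvawmei".
(Check on "fqvgabzq": → "qzbagvqf" → "zbagvqfq" ✓)

dalvawmei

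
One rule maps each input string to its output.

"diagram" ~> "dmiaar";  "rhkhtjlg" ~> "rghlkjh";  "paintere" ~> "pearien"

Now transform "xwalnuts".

xswtaul

The rule is to take characters alternately from the front and the back (1st, last, 2nd, 2nd-last, ...), then delete the last character.
Working it through for "xwalnuts": intermediate "xswtauln", final "xswtaul".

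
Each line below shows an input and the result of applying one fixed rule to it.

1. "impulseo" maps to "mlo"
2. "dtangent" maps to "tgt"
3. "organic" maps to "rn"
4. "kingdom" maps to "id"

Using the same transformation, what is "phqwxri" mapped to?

hx

Looking at the pairs, the operation is to keep one character in every 3, starting at position 2 (positions 2nd, 5th, 8th, ...).
So "phqwxri" becomes "hx".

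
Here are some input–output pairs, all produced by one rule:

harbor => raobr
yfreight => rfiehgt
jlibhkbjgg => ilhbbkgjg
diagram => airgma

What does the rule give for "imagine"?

In each case the input is transformed by: delete the first character, then swap each adjacent pair of characters (1↔2, 3↔4, ...).
For "imagine", step one produces "magine"; step two turns that into "amigen".

amigen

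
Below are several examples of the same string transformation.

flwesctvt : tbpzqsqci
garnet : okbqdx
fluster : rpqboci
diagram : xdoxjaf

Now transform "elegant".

bdxkqbi

Each output is the input with this applied: move the first 2 characters to the end (rotate left by 2), then shift every letter 3 places backward in the alphabet (wrapping around).
For "elegant", step one produces "egantel"; step two turns that into "bdxkqbi".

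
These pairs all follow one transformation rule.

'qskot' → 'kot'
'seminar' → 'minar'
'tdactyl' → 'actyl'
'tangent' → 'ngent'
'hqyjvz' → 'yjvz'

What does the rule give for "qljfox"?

Each output is the input with this applied: delete the first 2 characters.
Applying that to "qljfox" gives "jfox".

jfox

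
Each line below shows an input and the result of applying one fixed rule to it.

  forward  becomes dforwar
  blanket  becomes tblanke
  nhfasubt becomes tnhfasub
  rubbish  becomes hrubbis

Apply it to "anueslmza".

aanueslmz

The rule is to move the last character to the front.
"anueslmza" → "aanueslmz".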